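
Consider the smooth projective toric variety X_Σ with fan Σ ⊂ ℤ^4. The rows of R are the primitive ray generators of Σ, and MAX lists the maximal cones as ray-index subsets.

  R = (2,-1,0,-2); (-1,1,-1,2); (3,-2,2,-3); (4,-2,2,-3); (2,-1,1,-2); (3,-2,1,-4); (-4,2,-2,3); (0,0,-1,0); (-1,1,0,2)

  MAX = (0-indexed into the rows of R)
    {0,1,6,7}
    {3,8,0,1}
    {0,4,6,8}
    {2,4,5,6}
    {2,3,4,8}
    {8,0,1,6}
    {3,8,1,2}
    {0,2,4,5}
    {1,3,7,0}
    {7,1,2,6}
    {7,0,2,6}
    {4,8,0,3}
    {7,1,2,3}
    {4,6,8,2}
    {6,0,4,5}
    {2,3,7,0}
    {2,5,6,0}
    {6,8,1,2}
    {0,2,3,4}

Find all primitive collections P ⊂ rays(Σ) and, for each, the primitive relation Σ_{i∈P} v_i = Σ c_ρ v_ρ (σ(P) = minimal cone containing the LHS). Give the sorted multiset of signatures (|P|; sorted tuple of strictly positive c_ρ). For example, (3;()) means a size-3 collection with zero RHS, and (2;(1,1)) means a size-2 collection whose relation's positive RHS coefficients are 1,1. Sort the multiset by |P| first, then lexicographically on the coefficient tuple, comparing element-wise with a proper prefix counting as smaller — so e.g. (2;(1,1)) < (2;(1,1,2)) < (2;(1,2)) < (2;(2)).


Primitive collections (11):

  P={3,6}:  v_{3} + v_{6} = 0  ⇒ sig = (2;())
  P={1,5}:  v_{1} + v_{5} = v_{0}  ⇒ sig = (2;(1))
  P={4,7}:  v_{4} + v_{7} = v_{0}  ⇒ sig = (2;(1))
  P={5,8}:  v_{5} + v_{8} = v_{4}  ⇒ sig = (2;(1))
  P={7,8}:  v_{7} + v_{8} = v_{1}  ⇒ sig = (2;(1))
  P={1,4}:  v_{1} + v_{4} = v_{0} + v_{8}  ⇒ sig = (2;(1,1))
  P={3,5}:  v_{3} + v_{5} = v_{0} + v_{2} + v_{4}  ⇒ sig = (2;(1,1,1))
  P={5,7}:  v_{5} + v_{7} = 2·v_{0} + v_{2} + v_{6}  ⇒ sig = (2;(1,1,2))
  P={0,2,8}:  v_{0} + v_{2} + v_{8} = v_{3}  ⇒ sig = (3;(1))
  P={0,1,2}:  v_{0} + v_{1} + v_{2} = v_{3} + v_{7}  ⇒ sig = (3;(1,1))
  P={0,2,4,6}:  v_{0} + v_{2} + v_{4} + v_{6} = v_{5}  ⇒ sig = (4;(1))

Sorted signature multiset PRS(X):
    (2;())
    (2;(1))
    (2;(1))
    (2;(1))
    (2;(1))
    (2;(1,1))
    (2;(1,1,1))
    (2;(1,1,2))
    (3;(1))
    (3;(1,1))
    (4;(1))


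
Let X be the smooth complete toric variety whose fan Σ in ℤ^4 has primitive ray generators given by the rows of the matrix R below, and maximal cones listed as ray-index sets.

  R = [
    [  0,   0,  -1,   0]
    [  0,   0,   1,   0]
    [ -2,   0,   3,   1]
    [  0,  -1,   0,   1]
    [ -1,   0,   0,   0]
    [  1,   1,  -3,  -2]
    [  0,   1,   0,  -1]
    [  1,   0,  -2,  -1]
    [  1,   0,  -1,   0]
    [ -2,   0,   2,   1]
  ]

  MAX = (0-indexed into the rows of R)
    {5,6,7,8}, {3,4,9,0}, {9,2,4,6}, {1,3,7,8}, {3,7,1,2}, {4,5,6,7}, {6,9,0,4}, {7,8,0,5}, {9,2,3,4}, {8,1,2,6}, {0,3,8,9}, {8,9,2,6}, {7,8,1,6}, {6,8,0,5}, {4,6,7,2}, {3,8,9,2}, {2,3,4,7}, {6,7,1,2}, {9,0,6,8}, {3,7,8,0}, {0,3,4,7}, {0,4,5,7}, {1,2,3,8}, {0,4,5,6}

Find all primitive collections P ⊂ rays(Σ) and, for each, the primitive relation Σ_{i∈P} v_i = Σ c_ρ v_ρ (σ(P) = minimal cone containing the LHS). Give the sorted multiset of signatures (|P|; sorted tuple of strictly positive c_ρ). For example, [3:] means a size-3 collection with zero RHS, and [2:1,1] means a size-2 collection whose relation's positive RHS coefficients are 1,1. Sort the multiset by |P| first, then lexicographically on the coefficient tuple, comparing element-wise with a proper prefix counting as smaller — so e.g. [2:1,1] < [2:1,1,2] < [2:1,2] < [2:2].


Δ(Σ) — 10 vertices, 13 min non-faces:

  P = {0,1}:  v_{0} + v_{1} = 0  so sig = [2:]
  P = {3,6}:  v_{3} + v_{6} = 0  so sig = [2:]
  P = {0,2}:  v_{0} + v_{2} = v_{9}  so sig = [2:1]
  P = {1,9}:  v_{1} + v_{9} = v_{2}  so sig = [2:1]
  P = {4,8}:  v_{4} + v_{8} = v_{0}  so sig = [2:1]
  P = {7,9}:  v_{7} + v_{9} = v_{4}  so sig = [2:1]
  P = {1,4}:  v_{1} + v_{4} = v_{2} + v_{7}  so sig = [2:1,1]
  P = {1,5}:  v_{1} + v_{5} = v_{6} + v_{7}  so sig = [2:1,1]
  P = {2,5}:  v_{2} + v_{5} = v_{4} + v_{6}  so sig = [2:1,1]
  P = {3,5}:  v_{3} + v_{5} = v_{0} + v_{7}  so sig = [2:1,1]
  P = {5,9}:  v_{5} + v_{9} = v_{0} + v_{4} + v_{6}  so sig = [2:1,1,1]
  P = {2,7,8}:  v_{2} + v_{7} + v_{8} = 0  so sig = [3:]
  P = {0,6,7}:  v_{0} + v_{6} + v_{7} = v_{5}  so sig = [3:1]

Sorted signature multiset PRS(X):
{ [2:] ×2,  [2:1] ×4,  [2:1,1] ×4,  [2:1,1,1],  [3:],  [3:1] }


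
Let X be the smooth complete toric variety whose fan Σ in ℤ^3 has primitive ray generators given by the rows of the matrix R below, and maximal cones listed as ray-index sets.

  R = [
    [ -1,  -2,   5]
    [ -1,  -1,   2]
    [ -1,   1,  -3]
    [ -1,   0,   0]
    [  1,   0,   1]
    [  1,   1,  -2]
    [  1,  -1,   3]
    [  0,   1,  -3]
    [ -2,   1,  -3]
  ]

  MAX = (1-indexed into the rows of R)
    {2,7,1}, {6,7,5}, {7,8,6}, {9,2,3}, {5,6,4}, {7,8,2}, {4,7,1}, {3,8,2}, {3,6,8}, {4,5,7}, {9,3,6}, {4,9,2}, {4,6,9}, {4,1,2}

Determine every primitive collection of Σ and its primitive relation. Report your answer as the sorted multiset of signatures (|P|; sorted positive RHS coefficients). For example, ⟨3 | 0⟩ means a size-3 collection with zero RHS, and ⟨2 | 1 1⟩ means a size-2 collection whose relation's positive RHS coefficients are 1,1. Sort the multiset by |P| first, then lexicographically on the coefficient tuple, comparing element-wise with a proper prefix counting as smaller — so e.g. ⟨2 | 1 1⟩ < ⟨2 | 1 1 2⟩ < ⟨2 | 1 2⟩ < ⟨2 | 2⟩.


Minimal non-faces — 17 found among 9 rays, 14 max cones:

  {2,6}:  v_{2} + v_{6} = 0 — sig = ⟨2 | 0⟩
  {3,7}:  v_{3} + v_{7} = 0 — sig = ⟨2 | 0⟩
  {1,8}:  v_{1} + v_{8} = v_{2} — sig = ⟨2 | 1⟩
  {3,4}:  v_{3} + v_{4} = v_{9} — sig = ⟨2 | 1⟩
  {4,8}:  v_{4} + v_{8} = v_{3} — sig = ⟨2 | 1⟩
  {5,8}:  v_{5} + v_{8} = v_{6} — sig = ⟨2 | 1⟩
  {7,9}:  v_{7} + v_{9} = v_{4} — sig = ⟨2 | 1⟩
  {1,3}:  v_{1} + v_{3} = v_{2} + v_{4} — sig = ⟨2 | 1 1⟩
  {1,6}:  v_{1} + v_{6} = v_{4} + v_{7} — sig = ⟨2 | 1 1⟩
  {2,5}:  v_{2} + v_{5} = v_{4} + v_{7} — sig = ⟨2 | 1 1⟩
  {3,5}:  v_{3} + v_{5} = v_{4} + v_{6} — sig = ⟨2 | 1 1⟩
  {1,9}:  v_{1} + v_{9} = v_{2} + 2·v_{4} — sig = ⟨2 | 1 2⟩
  {5,9}:  v_{5} + v_{9} = 2·v_{4} + v_{6} — sig = ⟨2 | 1 2⟩
  {8,9}:  v_{8} + v_{9} = 2·v_{3} — sig = ⟨2 | 2⟩
  {1,5}:  v_{1} + v_{5} = 2·v_{4} + 2·v_{7} — sig = ⟨2 | 2 2⟩
  {2,4,7}:  v_{2} + v_{4} + v_{7} = v_{1} — sig = ⟨3 | 1⟩
  {4,6,7}:  v_{4} + v_{6} + v_{7} = v_{5} — sig = ⟨3 | 1⟩

Signatures (|P|; sorted positive RHS coefficients), sorted:
    ⟨2 | 0⟩
    ⟨2 | 0⟩
    ⟨2 | 1⟩
    ⟨2 | 1⟩
    ⟨2 | 1⟩
    ⟨2 | 1⟩
    ⟨2 | 1⟩
    ⟨2 | 1 1⟩
    ⟨2 | 1 1⟩
    ⟨2 | 1 1⟩
    ⟨2 | 1 1⟩
    ⟨2 | 1 2⟩
    ⟨2 | 1 2⟩
    ⟨2 | 2⟩
    ⟨2 | 2 2⟩
    ⟨3 | 1⟩
    ⟨3 | 1⟩


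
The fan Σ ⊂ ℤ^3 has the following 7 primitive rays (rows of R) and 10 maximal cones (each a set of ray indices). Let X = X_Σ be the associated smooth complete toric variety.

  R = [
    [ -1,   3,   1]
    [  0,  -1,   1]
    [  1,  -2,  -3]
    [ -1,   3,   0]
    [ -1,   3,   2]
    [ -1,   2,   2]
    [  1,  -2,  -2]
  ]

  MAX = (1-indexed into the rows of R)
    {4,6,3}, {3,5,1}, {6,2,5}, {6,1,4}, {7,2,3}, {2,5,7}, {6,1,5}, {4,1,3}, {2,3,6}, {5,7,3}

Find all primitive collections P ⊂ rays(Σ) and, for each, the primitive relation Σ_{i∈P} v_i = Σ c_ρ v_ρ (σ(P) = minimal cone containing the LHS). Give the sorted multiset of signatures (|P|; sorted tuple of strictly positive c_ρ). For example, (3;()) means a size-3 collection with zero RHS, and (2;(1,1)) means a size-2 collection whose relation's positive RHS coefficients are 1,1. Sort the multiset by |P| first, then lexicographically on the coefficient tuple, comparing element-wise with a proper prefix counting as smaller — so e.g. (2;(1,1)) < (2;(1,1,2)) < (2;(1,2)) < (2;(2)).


Minimal non-faces — 9 found among 7 rays, 10 max cones:

  P={6,7}:  v_{6} + v_{7} = 0  so sig = (2;())
  P={1,2}:  v_{1} + v_{2} = v_{6}  so sig = (2;(1))
  P={1,7}:  v_{1} + v_{7} = v_{3} + v_{5}  so sig = (2;(1,1))
  P={4,7}:  v_{4} + v_{7} = v_{1} + v_{3}  so sig = (2;(1,1))
  P={2,4}:  v_{2} + v_{4} = v_{3} + 2·v_{6}  so sig = (2;(1,2))
  P={4,5}:  v_{4} + v_{5} = 2·v_{1}  so sig = (2;(2))
  P={2,3,5}:  v_{2} + v_{3} + v_{5} = 0  so sig = (3;())
  P={1,3,6}:  v_{1} + v_{3} + v_{6} = v_{4}  so sig = (3;(1))
  P={3,5,6}:  v_{3} + v_{5} + v_{6} = v_{1}  so sig = (3;(1))

Hence PRS(X_Σ) =
{ (2;()),  (2;(1)),  (2;(1,1)) ×2,  (2;(1,2)),  (2;(2)),  (3;()),  (3;(1)) ×2 }


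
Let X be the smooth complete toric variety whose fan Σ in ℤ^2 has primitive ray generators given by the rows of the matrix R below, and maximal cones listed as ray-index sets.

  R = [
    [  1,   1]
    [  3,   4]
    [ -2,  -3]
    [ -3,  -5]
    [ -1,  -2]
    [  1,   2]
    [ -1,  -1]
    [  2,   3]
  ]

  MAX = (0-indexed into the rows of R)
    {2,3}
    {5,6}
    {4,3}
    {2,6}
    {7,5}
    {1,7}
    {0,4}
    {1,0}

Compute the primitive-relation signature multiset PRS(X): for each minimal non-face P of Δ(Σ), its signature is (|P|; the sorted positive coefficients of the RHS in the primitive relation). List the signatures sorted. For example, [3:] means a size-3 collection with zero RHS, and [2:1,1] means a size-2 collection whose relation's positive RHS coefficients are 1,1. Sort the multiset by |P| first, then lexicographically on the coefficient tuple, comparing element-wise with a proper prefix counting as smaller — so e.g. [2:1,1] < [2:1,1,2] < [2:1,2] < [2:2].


Primitive collections (20):

  • {0,6}:  v_{0} + v_{6} = 0  ⇒ sig = [2:]
  • {2,7}:  v_{2} + v_{7} = 0  ⇒ sig = [2:]
  • {4,5}:  v_{4} + v_{5} = 0  ⇒ sig = [2:]
  • {0,2}:  v_{0} + v_{2} = v_{4}  ⇒ sig = [2:1]
  • {0,5}:  v_{0} + v_{5} = v_{7}  ⇒ sig = [2:1]
  • {0,7}:  v_{0} + v_{7} = v_{1}  ⇒ sig = [2:1]
  • {1,2}:  v_{1} + v_{2} = v_{0}  ⇒ sig = [2:1]
  • {1,6}:  v_{1} + v_{6} = v_{7}  ⇒ sig = [2:1]
  • {2,4}:  v_{2} + v_{4} = v_{3}  ⇒ sig = [2:1]
  • {2,5}:  v_{2} + v_{5} = v_{6}  ⇒ sig = [2:1]
  • {3,5}:  v_{3} + v_{5} = v_{2}  ⇒ sig = [2:1]
  • {3,7}:  v_{3} + v_{7} = v_{4}  ⇒ sig = [2:1]
  • {4,6}:  v_{4} + v_{6} = v_{2}  ⇒ sig = [2:1]
  • {4,7}:  v_{4} + v_{7} = v_{0}  ⇒ sig = [2:1]
  • {6,7}:  v_{6} + v_{7} = v_{5}  ⇒ sig = [2:1]
  • {1,3}:  v_{1} + v_{3} = v_{0} + v_{4}  ⇒ sig = [2:1,1]
  • {0,3}:  v_{0} + v_{3} = 2·v_{4}  ⇒ sig = [2:2]
  • {1,4}:  v_{1} + v_{4} = 2·v_{0}  ⇒ sig = [2:2]
  • {1,5}:  v_{1} + v_{5} = 2·v_{7}  ⇒ sig = [2:2]
  • {3,6}:  v_{3} + v_{6} = 2·v_{2}  ⇒ sig = [2:2]

so the primitive-relation signature multiset is
[[2:], [2:], [2:], [2:1], [2:1], [2:1], [2:1], [2:1], [2:1], [2:1], [2:1], [2:1], [2:1], [2:1], [2:1], [2:1,1], [2:2], [2:2], [2:2], [2:2]]


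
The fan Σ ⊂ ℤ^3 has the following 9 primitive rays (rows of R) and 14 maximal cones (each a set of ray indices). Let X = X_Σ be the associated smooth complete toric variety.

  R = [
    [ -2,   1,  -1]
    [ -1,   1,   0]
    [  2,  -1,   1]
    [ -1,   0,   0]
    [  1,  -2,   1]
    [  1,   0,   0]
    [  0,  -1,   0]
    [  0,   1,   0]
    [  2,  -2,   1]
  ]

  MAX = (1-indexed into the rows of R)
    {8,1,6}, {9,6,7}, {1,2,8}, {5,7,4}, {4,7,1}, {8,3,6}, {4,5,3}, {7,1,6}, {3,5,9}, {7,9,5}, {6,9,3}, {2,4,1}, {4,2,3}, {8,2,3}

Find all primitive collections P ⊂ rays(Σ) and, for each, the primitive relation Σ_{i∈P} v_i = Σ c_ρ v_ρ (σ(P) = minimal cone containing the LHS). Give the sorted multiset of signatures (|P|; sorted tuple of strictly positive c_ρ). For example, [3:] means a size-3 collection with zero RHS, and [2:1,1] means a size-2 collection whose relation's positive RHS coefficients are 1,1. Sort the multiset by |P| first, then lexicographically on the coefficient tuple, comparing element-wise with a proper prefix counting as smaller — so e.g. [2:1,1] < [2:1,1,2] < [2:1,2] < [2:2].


15 collections generate NE(X_Σ); each relation:

  {1,3}:  v_{1} + v_{3} = 0  so sig = [2:]
  {4,6}:  v_{4} + v_{6} = 0  so sig = [2:]
  {7,8}:  v_{7} + v_{8} = 0  so sig = [2:]
  {1,9}:  v_{1} + v_{9} = v_{7}  so sig = [2:1]
  {2,6}:  v_{2} + v_{6} = v_{8}  so sig = [2:1]
  {2,7}:  v_{2} + v_{7} = v_{4}  so sig = [2:1]
  {3,7}:  v_{3} + v_{7} = v_{9}  so sig = [2:1]
  {4,8}:  v_{4} + v_{8} = v_{2}  so sig = [2:1]
  {4,9}:  v_{4} + v_{9} = v_{5}  so sig = [2:1]
  {5,6}:  v_{5} + v_{6} = v_{9}  so sig = [2:1]
  {8,9}:  v_{8} + v_{9} = v_{3}  so sig = [2:1]
  {1,5}:  v_{1} + v_{5} = v_{4} + v_{7}  so sig = [2:1,1]
  {2,9}:  v_{2} + v_{9} = v_{3} + v_{4}  so sig = [2:1,1]
  {5,8}:  v_{5} + v_{8} = v_{3} + v_{4}  so sig = [2:1,1]
  {2,5}:  v_{2} + v_{5} = v_{3} + 2·v_{4}  so sig = [2:1,2]

so the primitive-relation signature multiset is
{ [2:] ×3,  [2:1] ×8,  [2:1,1] ×3,  [2:1,2] }


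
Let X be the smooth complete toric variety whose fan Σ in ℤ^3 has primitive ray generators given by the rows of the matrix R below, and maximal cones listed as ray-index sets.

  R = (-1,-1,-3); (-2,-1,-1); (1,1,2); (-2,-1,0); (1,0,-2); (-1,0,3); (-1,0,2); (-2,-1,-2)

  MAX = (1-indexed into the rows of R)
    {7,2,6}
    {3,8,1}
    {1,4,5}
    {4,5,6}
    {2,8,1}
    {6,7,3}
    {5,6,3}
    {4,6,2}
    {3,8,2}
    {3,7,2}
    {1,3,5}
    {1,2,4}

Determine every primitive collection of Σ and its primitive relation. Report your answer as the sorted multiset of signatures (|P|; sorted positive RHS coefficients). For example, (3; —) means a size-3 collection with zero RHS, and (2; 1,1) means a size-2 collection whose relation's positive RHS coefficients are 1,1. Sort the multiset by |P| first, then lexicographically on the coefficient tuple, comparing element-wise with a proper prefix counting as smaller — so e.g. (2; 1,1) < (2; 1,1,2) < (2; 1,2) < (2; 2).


Δ(Σ) — 8 vertices, 12 min non-faces:

  {5,7}:  v_{5} + v_{7} = 0 — sig = (2; —)
  {1,6}:  v_{1} + v_{6} = v_{4} — sig = (2; 1)
  {1,7}:  v_{1} + v_{7} = v_{2} — sig = (2; 1)
  {2,5}:  v_{2} + v_{5} = v_{1} — sig = (2; 1)
  {3,4}:  v_{3} + v_{4} = v_{7} — sig = (2; 1)
  {4,7}:  v_{4} + v_{7} = v_{2} + v_{6} — sig = (2; 1,1)
  {6,8}:  v_{6} + v_{8} = v_{2} + v_{7} — sig = (2; 1,1)
  {5,8}:  v_{5} + v_{8} = 2·v_{1} + v_{3} — sig = (2; 1,2)
  {7,8}:  v_{7} + v_{8} = 2·v_{2} + v_{3} — sig = (2; 1,2)
  {4,8}:  v_{4} + v_{8} = 2·v_{2} — sig = (2; 2)
  {1,2,3}:  v_{1} + v_{2} + v_{3} = v_{8} — sig = (3; 1)
  {2,3,6}:  v_{2} + v_{3} + v_{6} = 2·v_{7} — sig = (3; 2)

Sorted signature multiset PRS(X):
    |P|=2: 10 collections, coeffs (), (1), (1), (1), (1), (1,1), (1,1), (1,2), (1,2), (2)
    |P|=3: 2 collections, coeffs (1), (2)


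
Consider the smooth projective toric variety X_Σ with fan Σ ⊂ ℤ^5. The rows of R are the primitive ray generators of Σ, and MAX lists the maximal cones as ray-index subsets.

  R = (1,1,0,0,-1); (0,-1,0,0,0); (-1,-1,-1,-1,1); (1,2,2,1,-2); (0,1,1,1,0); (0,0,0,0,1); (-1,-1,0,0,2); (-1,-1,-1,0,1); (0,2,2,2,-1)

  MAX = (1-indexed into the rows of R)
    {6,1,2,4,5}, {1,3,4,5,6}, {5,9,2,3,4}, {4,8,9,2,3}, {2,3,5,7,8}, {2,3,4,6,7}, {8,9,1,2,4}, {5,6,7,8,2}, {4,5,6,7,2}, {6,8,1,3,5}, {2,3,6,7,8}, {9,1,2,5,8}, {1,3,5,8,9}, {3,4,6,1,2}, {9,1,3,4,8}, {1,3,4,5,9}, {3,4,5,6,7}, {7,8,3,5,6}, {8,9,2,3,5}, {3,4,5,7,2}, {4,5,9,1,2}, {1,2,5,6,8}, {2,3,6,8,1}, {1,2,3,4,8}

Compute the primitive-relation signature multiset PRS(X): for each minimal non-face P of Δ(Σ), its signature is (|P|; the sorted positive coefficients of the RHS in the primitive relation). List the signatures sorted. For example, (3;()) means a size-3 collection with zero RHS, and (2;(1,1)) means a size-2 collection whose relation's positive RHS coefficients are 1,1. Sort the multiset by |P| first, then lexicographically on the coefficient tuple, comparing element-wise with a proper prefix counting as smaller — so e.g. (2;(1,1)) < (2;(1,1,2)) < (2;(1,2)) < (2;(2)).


9 minimal non-faces of Δ(Σ) (on 9 rays):

  P = {1,7}:  v_{1} + v_{7} = v_{6} — sig = (2;(1))
  P = {7,9}:  v_{7} + v_{9} = v_{2} + v_{3} + 3·v_{5} — sig = (2;(1,1,3))
  P = {6,9}:  v_{6} + v_{9} = 2·v_{5} — sig = (2;(2))
  P = {4,5,8}:  v_{4} + v_{5} + v_{8} = v_{9} — sig = (3;(1))
  P = {4,6,8}:  v_{4} + v_{6} + v_{8} = v_{5} — sig = (3;(1))
  P = {4,7,8}:  v_{4} + v_{7} + v_{8} = v_{2} + v_{3} + 2·v_{5} — sig = (3;(1,1,2))
  P = {1,2,3,5}:  v_{1} + v_{2} + v_{3} + v_{5} = 0 — sig = (4;())
  P = {2,3,5,6}:  v_{2} + v_{3} + v_{5} + v_{6} = v_{7} — sig = (4;(1))
  P = {1,2,3,9}:  v_{1} + v_{2} + v_{3} + v_{9} = v_{4} + v_{8} — sig = (4;(1,1))

so the primitive-relation signature multiset is
[(2;(1)), (2;(1,1,3)), (2;(2)), (3;(1)), (3;(1)), (3;(1,1,2)), (4;()), (4;(1)), (4;(1,1))]


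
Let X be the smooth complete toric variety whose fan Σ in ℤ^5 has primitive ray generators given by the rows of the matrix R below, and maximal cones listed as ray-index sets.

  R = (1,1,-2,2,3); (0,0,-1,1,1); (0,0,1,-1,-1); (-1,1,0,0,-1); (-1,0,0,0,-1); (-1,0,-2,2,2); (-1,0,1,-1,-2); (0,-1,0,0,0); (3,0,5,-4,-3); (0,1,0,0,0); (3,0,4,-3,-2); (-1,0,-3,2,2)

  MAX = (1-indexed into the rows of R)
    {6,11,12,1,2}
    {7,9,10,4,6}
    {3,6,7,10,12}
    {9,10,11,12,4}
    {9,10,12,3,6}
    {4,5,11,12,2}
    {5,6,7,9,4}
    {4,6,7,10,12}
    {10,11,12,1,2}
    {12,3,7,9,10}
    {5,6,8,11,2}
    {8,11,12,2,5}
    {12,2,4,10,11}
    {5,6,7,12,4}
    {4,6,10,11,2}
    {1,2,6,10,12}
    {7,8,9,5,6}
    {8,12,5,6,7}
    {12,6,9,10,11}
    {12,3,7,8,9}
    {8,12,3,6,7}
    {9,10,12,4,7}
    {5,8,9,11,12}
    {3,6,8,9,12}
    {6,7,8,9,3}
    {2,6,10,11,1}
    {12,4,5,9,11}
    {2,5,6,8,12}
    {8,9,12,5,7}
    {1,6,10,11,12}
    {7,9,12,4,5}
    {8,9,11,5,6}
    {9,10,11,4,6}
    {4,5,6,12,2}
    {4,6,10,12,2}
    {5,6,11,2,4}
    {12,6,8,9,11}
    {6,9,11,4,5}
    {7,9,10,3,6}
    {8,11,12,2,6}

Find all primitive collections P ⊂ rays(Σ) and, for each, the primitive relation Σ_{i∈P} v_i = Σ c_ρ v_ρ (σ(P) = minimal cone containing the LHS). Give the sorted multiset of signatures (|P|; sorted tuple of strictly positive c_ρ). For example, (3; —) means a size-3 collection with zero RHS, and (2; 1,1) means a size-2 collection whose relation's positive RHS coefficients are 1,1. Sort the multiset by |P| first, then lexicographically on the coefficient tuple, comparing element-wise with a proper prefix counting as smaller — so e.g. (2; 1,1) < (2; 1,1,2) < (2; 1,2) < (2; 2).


22 minimal non-faces of Δ(Σ) (on 12 rays):

  P={2,3}:  v_{2} + v_{3} = 0  so sig = (2; —)
  P={8,10}:  v_{8} + v_{10} = 0  so sig = (2; —)
  P={2,7}:  v_{2} + v_{7} = v_{5}  so sig = (2; 1)
  P={2,9}:  v_{2} + v_{9} = v_{11}  so sig = (2; 1)
  P={3,5}:  v_{3} + v_{5} = v_{7}  so sig = (2; 1)
  P={3,11}:  v_{3} + v_{11} = v_{9}  so sig = (2; 1)
  P={4,8}:  v_{4} + v_{8} = v_{5}  so sig = (2; 1)
  P={5,10}:  v_{5} + v_{10} = v_{4}  so sig = (2; 1)
  P={1,7}:  v_{1} + v_{7} = v_{2} + v_{10}  so sig = (2; 1,1)
  P={3,4}:  v_{3} + v_{4} = v_{7} + v_{10}  so sig = (2; 1,1)
  P={7,11}:  v_{7} + v_{11} = v_{5} + v_{9}  so sig = (2; 1,1)
  P={1,3}:  v_{1} + v_{3} = v_{6} + v_{10} + v_{11} + v_{12}  so sig = (2; 1,1,1,1)
  P={1,8}:  v_{1} + v_{8} = v_{2} + v_{6} + v_{11} + v_{12}  so sig = (2; 1,1,1,1)
  P={1,9}:  v_{1} + v_{9} = v_{6} + v_{10} + 2·v_{11} + v_{12}  so sig = (2; 1,1,1,2)
  P={1,5}:  v_{1} + v_{5} = 2·v_{2} + v_{10}  so sig = (2; 1,2)
  P={1,4}:  v_{1} + v_{4} = 2·v_{2} + 2·v_{10}  so sig = (2; 2,2)
  P={5,6,9,12}:  v_{5} + v_{6} + v_{9} + v_{12} = 0  so sig = (4; —)
  P={4,6,9,12}:  v_{4} + v_{6} + v_{9} + v_{12} = v_{10}  so sig = (4; 1)
  P={5,6,11,12}:  v_{5} + v_{6} + v_{11} + v_{12} = v_{2}  so sig = (4; 1)
  P={6,7,9,12}:  v_{6} + v_{7} + v_{9} + v_{12} = v_{3}  so sig = (4; 1)
  P={4,6,11,12}:  v_{4} + v_{6} + v_{11} + v_{12} = v_{2} + v_{10}  so sig = (4; 1,1)
  P={2,6,10,11,12}:  v_{2} + v_{6} + v_{10} + v_{11} + v_{12} = v_{1}  so sig = (5; 1)

Hence PRS(X_Σ) =
    |P|=2: 16 collections, coeffs (), (), (1), (1), (1), (1), (1), (1), (1,1), (1,1), (1,1), (1,1,1,1), (1,1,1,1), (1,1,1,2), (1,2), (2,2)
    |P|=4: 5 collections, coeffs (), (1), (1), (1), (1,1)
    |P|=5: 1 collection, coeffs (1)


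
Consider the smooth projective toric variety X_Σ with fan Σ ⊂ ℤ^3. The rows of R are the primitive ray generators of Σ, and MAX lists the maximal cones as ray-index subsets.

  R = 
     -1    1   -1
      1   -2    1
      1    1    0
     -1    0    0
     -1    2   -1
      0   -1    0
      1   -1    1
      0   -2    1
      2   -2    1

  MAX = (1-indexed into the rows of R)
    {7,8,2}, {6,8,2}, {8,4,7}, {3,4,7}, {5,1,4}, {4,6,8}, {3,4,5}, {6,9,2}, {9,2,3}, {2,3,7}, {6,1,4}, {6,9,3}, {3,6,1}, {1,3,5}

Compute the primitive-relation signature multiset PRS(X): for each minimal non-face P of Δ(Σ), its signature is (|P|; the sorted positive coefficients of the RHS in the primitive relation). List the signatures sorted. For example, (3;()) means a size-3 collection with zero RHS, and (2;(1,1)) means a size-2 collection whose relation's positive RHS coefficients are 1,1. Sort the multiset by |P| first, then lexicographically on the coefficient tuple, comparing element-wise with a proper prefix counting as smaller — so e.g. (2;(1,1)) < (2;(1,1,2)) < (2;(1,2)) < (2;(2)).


|primitive collections| = 18. Relations:

  P={1,7}:  v_{1} + v_{7} = 0  so sig = (2;())
  P={2,5}:  v_{2} + v_{5} = 0  so sig = (2;())
  P={1,2}:  v_{1} + v_{2} = v_{6}  so sig = (2;(1))
  P={2,4}:  v_{2} + v_{4} = v_{8}  so sig = (2;(1))
  P={3,8}:  v_{3} + v_{8} = v_{7}  so sig = (2;(1))
  P={4,9}:  v_{4} + v_{9} = v_{2}  so sig = (2;(1))
  P={5,6}:  v_{5} + v_{6} = v_{1}  so sig = (2;(1))
  P={5,8}:  v_{5} + v_{8} = v_{4}  so sig = (2;(1))
  P={6,7}:  v_{6} + v_{7} = v_{2}  so sig = (2;(1))
  P={1,8}:  v_{1} + v_{8} = v_{4} + v_{6}  so sig = (2;(1,1))
  P={5,7}:  v_{5} + v_{7} = v_{3} + v_{4}  so sig = (2;(1,1))
  P={5,9}:  v_{5} + v_{9} = v_{3} + v_{6}  so sig = (2;(1,1))
  P={1,9}:  v_{1} + v_{9} = v_{3} + 2·v_{6}  so sig = (2;(1,2))
  P={7,9}:  v_{7} + v_{9} = 2·v_{2} + v_{3}  so sig = (2;(1,2))
  P={8,9}:  v_{8} + v_{9} = 2·v_{2}  so sig = (2;(2))
  P={3,4,6}:  v_{3} + v_{4} + v_{6} = 0  so sig = (3;())
  P={1,3,4}:  v_{1} + v_{3} + v_{4} = v_{5}  so sig = (3;(1))
  P={2,3,6}:  v_{2} + v_{3} + v_{6} = v_{9}  so sig = (3;(1))

so the primitive-relation signature multiset is
{ (2;()) ×2,  (2;(1)) ×7,  (2;(1,1)) ×3,  (2;(1,2)) ×2,  (2;(2)),  (3;()),  (3;(1)) ×2 }


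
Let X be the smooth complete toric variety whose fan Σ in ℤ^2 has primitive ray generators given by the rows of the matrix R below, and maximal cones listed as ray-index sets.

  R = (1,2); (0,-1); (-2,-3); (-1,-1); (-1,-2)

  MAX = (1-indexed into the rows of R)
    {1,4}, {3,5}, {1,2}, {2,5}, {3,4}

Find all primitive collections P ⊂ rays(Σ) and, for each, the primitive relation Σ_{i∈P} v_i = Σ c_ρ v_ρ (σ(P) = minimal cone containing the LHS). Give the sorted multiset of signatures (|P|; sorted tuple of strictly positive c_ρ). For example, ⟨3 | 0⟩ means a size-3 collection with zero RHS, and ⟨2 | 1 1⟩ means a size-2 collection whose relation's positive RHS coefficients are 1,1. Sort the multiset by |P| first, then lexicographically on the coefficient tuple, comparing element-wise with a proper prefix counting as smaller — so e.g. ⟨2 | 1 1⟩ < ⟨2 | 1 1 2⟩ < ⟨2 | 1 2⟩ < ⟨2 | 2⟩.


Minimal non-faces — 5 found among 5 rays, 5 max cones:

  P = {1,5}:  v_{1} + v_{5} = 0  ⟹  sig = ⟨2 | 0⟩
  P = {1,3}:  v_{1} + v_{3} = v_{4}  ⟹  sig = ⟨2 | 1⟩
  P = {2,4}:  v_{2} + v_{4} = v_{5}  ⟹  sig = ⟨2 | 1⟩
  P = {4,5}:  v_{4} + v_{5} = v_{3}  ⟹  sig = ⟨2 | 1⟩
  P = {2,3}:  v_{2} + v_{3} = 2·v_{5}  ⟹  sig = ⟨2 | 2⟩

so the primitive-relation signature multiset is
    |P|=2: 5 collections, coeffs (), (1), (1), (1), (2)


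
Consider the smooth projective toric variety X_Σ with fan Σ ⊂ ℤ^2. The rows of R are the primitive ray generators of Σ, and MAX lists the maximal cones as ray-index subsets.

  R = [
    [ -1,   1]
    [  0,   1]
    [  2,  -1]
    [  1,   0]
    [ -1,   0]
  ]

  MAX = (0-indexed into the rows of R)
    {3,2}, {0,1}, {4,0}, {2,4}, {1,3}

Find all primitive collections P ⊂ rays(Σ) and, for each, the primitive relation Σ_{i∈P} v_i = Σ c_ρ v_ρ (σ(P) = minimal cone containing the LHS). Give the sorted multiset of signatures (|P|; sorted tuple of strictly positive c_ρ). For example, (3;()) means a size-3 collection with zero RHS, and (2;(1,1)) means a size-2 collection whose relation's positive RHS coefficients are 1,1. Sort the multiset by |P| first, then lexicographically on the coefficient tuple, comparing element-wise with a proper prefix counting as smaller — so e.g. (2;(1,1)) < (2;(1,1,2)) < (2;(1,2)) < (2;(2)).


|primitive collections| = 5. Relations:

  P={3,4}:  v_{3} + v_{4} = 0  so sig = (2;())
  P={0,2}:  v_{0} + v_{2} = v_{3}  so sig = (2;(1))
  P={0,3}:  v_{0} + v_{3} = v_{1}  so sig = (2;(1))
  P={1,4}:  v_{1} + v_{4} = v_{0}  so sig = (2;(1))
  P={1,2}:  v_{1} + v_{2} = 2·v_{3}  so sig = (2;(2))

Sorted signature multiset PRS(X):
{ (2;()),  (2;(1)) ×3,  (2;(2)) }


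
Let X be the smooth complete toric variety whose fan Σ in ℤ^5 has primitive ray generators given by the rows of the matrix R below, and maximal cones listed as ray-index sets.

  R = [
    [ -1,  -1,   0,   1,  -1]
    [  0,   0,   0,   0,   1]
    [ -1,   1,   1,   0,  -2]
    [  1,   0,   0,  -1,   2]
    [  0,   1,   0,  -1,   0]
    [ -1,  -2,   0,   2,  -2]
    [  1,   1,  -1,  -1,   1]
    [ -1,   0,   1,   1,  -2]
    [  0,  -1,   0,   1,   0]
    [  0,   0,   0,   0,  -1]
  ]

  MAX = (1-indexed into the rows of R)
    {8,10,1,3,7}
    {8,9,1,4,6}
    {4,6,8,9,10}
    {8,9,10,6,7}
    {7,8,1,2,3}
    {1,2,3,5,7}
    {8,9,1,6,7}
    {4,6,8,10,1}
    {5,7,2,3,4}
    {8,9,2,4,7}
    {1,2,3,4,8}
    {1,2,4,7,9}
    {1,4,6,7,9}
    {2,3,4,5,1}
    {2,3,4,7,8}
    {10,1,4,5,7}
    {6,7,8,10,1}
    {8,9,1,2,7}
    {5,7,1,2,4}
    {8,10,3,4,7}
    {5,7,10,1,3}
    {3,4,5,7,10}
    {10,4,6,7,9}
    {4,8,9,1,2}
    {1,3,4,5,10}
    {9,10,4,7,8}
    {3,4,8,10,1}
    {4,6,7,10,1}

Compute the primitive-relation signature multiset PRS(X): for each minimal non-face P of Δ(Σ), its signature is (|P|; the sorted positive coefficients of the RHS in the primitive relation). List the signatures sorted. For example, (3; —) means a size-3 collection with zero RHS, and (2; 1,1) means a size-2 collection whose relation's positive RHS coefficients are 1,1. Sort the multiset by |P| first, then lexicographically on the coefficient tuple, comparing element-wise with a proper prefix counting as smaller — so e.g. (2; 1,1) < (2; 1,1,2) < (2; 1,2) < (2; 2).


11 collections generate NE(X_Σ); each relation:

  • {2,10}:  v_{2} + v_{10} = 0 — sig = (2; —)
  • {5,9}:  v_{5} + v_{9} = 0 — sig = (2; —)
  • {3,9}:  v_{3} + v_{9} = v_{8} — sig = (2; 1)
  • {5,8}:  v_{5} + v_{8} = v_{3} — sig = (2; 1)
  • {2,6}:  v_{2} + v_{6} = v_{1} + v_{9} — sig = (2; 1,1)
  • {5,6}:  v_{5} + v_{6} = v_{1} + v_{10} — sig = (2; 1,1)
  • {3,6}:  v_{3} + v_{6} = v_{1} + v_{8} + v_{10} — sig = (2; 1,1,1)
  • {1,9,10}:  v_{1} + v_{9} + v_{10} = v_{6} — sig = (3; 1)
  • {1,4,7,8}:  v_{1} + v_{4} + v_{7} + v_{8} = 0 — sig = (4; —)
  • {1,3,4,7}:  v_{1} + v_{3} + v_{4} + v_{7} = v_{5} — sig = (4; 1)
  • {4,6,7,8}:  v_{4} + v_{6} + v_{7} + v_{8} = v_{9} + v_{10} — sig = (4; 1,1)

Signatures (|P|; sorted positive RHS coefficients), sorted:
{ (2; —) ×2,  (2; 1) ×2,  (2; 1,1) ×2,  (2; 1,1,1),  (3; 1),  (4; —),  (4; 1),  (4; 1,1) }


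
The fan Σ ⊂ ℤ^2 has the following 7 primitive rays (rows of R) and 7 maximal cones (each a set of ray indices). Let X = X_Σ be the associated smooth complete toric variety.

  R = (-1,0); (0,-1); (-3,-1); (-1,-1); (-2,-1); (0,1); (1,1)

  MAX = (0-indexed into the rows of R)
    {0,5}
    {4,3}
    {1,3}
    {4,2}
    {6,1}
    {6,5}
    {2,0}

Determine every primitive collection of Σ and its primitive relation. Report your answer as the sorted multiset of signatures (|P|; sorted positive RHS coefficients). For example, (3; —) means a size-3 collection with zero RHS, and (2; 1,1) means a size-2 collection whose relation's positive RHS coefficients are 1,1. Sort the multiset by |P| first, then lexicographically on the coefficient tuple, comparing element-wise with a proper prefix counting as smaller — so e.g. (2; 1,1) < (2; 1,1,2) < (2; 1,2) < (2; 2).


|primitive collections| = 14. Relations:

  P={1,5}:  v_{1} + v_{5} = 0 — sig = (2; —)
  P={3,6}:  v_{3} + v_{6} = 0 — sig = (2; —)
  P={0,1}:  v_{0} + v_{1} = v_{3} — sig = (2; 1)
  P={0,3}:  v_{0} + v_{3} = v_{4} — sig = (2; 1)
  P={0,4}:  v_{0} + v_{4} = v_{2} — sig = (2; 1)
  P={0,6}:  v_{0} + v_{6} = v_{5} — sig = (2; 1)
  P={3,5}:  v_{3} + v_{5} = v_{0} — sig = (2; 1)
  P={4,6}:  v_{4} + v_{6} = v_{0} — sig = (2; 1)
  P={1,2}:  v_{1} + v_{2} = v_{3} + v_{4} — sig = (2; 1,1)
  P={1,4}:  v_{1} + v_{4} = 2·v_{3} — sig = (2; 2)
  P={2,3}:  v_{2} + v_{3} = 2·v_{4} — sig = (2; 2)
  P={2,6}:  v_{2} + v_{6} = 2·v_{0} — sig = (2; 2)
  P={4,5}:  v_{4} + v_{5} = 2·v_{0} — sig = (2; 2)
  P={2,5}:  v_{2} + v_{5} = 3·v_{0} — sig = (2; 3)

Hence PRS(X_Σ) =
[(2; —), (2; —), (2; 1), (2; 1), (2; 1), (2; 1), (2; 1), (2; 1), (2; 1,1), (2; 2), (2; 2), (2; 2), (2; 2), (2; 3)]


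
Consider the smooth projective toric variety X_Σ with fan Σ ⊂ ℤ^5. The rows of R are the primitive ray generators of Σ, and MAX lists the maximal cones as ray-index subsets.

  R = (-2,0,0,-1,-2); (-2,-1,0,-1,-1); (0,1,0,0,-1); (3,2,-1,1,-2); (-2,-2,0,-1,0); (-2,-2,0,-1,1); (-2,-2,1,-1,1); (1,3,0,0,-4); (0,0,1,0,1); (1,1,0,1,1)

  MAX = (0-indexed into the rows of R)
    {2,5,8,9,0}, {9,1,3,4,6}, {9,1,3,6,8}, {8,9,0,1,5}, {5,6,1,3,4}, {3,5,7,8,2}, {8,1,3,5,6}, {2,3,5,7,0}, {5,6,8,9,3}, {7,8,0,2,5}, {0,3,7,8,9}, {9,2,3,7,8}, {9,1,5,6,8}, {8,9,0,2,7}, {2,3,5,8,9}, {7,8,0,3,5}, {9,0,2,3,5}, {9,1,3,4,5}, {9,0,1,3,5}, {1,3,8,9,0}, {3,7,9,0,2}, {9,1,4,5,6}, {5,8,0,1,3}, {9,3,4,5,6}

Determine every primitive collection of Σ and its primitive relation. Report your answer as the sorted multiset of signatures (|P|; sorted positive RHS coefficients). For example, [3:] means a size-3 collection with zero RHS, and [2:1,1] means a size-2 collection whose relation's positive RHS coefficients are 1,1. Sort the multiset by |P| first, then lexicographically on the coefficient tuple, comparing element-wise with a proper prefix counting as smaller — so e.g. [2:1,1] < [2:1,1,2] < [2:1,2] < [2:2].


Minimal non-faces — 14 found among 10 rays, 24 max cones:

  • {1,2}:  v_{1} + v_{2} = v_{0} — sig = [2:1]
  • {2,4}:  v_{2} + v_{4} = v_{1} — sig = [2:1]
  • {4,8}:  v_{4} + v_{8} = v_{6} — sig = [2:1]
  • {2,6}:  v_{2} + v_{6} = v_{1} + v_{8} — sig = [2:1,1]
  • {4,7}:  v_{4} + v_{7} = v_{0} + v_{1} + v_{3} + v_{8} — sig = [2:1,1,1,1]
  • {6,7}:  v_{6} + v_{7} = v_{0} + v_{1} + v_{3} + 2·v_{8} — sig = [2:1,1,1,2]
  • {1,7}:  v_{1} + v_{7} = 2·v_{0} + v_{3} + v_{8} — sig = [2:1,1,2]
  • {0,6}:  v_{0} + v_{6} = 2·v_{1} + v_{8} — sig = [2:1,2]
  • {0,4}:  v_{0} + v_{4} = 2·v_{1} — sig = [2:2]
  • {5,7,9}:  v_{5} + v_{7} + v_{9} = 2·v_{2} — sig = [3:2]
  • {0,2,3,8}:  v_{0} + v_{2} + v_{3} + v_{8} = v_{7} — sig = [4:1]
  • {1,3,5,8,9}:  v_{1} + v_{3} + v_{5} + v_{8} + v_{9} = 0 — sig = [5:]
  • {0,3,5,8,9}:  v_{0} + v_{3} + v_{5} + v_{8} + v_{9} = v_{2} — sig = [5:1]
  • {1,3,5,6,9}:  v_{1} + v_{3} + v_{5} + v_{6} + v_{9} = v_{4} — sig = [5:1]

Signatures (|P|; sorted positive RHS coefficients), sorted:
    [2:1]
    [2:1]
    [2:1]
    [2:1,1]
    [2:1,1,1,1]
    [2:1,1,1,2]
    [2:1,1,2]
    [2:1,2]
    [2:2]
    [3:2]
    [4:1]
    [5:]
    [5:1]
    [5:1]


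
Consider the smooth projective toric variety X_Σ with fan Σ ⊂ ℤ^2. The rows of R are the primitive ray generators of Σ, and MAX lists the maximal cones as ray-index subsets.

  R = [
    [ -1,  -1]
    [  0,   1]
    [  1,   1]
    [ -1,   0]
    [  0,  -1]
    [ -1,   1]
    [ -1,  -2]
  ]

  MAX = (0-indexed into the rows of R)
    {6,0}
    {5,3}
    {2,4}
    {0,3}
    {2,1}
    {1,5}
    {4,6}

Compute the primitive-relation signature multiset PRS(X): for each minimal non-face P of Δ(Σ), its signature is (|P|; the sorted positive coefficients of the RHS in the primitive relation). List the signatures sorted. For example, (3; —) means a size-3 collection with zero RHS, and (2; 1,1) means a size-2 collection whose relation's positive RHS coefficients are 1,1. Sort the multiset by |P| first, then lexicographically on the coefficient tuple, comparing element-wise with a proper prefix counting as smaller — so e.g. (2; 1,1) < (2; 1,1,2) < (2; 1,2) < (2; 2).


14 collections generate NE(X_Σ); each relation:

  {0,2}:  v_{0} + v_{2} = 0  so sig = (2; —)
  {1,4}:  v_{1} + v_{4} = 0  so sig = (2; —)
  {0,1}:  v_{0} + v_{1} = v_{3}  so sig = (2; 1)
  {0,4}:  v_{0} + v_{4} = v_{6}  so sig = (2; 1)
  {1,3}:  v_{1} + v_{3} = v_{5}  so sig = (2; 1)
  {1,6}:  v_{1} + v_{6} = v_{0}  so sig = (2; 1)
  {2,3}:  v_{2} + v_{3} = v_{1}  so sig = (2; 1)
  {2,6}:  v_{2} + v_{6} = v_{4}  so sig = (2; 1)
  {3,4}:  v_{3} + v_{4} = v_{0}  so sig = (2; 1)
  {4,5}:  v_{4} + v_{5} = v_{3}  so sig = (2; 1)
  {5,6}:  v_{5} + v_{6} = v_{0} + v_{3}  so sig = (2; 1,1)
  {0,5}:  v_{0} + v_{5} = 2·v_{3}  so sig = (2; 2)
  {2,5}:  v_{2} + v_{5} = 2·v_{1}  so sig = (2; 2)
  {3,6}:  v_{3} + v_{6} = 2·v_{0}  so sig = (2; 2)

so the primitive-relation signature multiset is
[(2; —), (2; —), (2; 1), (2; 1), (2; 1), (2; 1), (2; 1), (2; 1), (2; 1), (2; 1), (2; 1,1), (2; 2), (2; 2), (2; 2)]


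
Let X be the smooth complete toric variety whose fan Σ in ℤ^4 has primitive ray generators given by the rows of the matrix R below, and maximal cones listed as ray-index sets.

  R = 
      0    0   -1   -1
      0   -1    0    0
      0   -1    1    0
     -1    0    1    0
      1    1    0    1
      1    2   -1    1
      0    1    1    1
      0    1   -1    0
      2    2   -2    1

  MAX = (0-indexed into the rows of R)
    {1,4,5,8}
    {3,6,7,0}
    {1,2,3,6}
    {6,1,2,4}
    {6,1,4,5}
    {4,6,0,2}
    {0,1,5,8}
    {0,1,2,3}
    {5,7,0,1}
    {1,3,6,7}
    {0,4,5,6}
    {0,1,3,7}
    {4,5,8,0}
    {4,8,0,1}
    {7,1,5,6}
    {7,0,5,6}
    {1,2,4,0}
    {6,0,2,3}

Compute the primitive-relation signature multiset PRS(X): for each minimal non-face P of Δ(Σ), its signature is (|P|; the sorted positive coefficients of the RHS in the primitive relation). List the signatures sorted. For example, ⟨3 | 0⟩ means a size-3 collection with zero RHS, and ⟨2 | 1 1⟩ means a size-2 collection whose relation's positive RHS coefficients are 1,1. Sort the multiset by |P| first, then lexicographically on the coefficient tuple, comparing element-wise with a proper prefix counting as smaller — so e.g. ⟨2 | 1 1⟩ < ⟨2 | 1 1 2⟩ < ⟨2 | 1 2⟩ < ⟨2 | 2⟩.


11 minimal non-faces of Δ(Σ) (on 9 rays):

  {2,7}:  v_{2} + v_{7} = 0 ; sig = ⟨2 | 0⟩
  {2,5}:  v_{2} + v_{5} = v_{4} ; sig = ⟨2 | 1⟩
  {3,4}:  v_{3} + v_{4} = v_{6} ; sig = ⟨2 | 1⟩
  {3,8}:  v_{3} + v_{8} = v_{5} ; sig = ⟨2 | 1⟩
  {4,7}:  v_{4} + v_{7} = v_{5} ; sig = ⟨2 | 1⟩
  {3,5}:  v_{3} + v_{5} = v_{6} + v_{7} ; sig = ⟨2 | 1 1⟩
  {6,8}:  v_{6} + v_{8} = v_{4} + v_{5} ; sig = ⟨2 | 1 1⟩
  {2,8}:  v_{2} + v_{8} = v_{0} + v_{1} + 2·v_{4} ; sig = ⟨2 | 1 1 2⟩
  {7,8}:  v_{7} + v_{8} = v_{0} + v_{1} + 2·v_{5} ; sig = ⟨2 | 1 1 2⟩
  {0,1,6}:  v_{0} + v_{1} + v_{6} = 0 ; sig = ⟨3 | 0⟩
  {0,1,4,5}:  v_{0} + v_{1} + v_{4} + v_{5} = v_{8} ; sig = ⟨4 | 1⟩

Sorted signature multiset PRS(X):
[⟨2 | 0⟩, ⟨2 | 1⟩, ⟨2 | 1⟩, ⟨2 | 1⟩, ⟨2 | 1⟩, ⟨2 | 1 1⟩, ⟨2 | 1 1⟩, ⟨2 | 1 1 2⟩, ⟨2 | 1 1 2⟩, ⟨3 | 0⟩, ⟨4 | 1⟩]


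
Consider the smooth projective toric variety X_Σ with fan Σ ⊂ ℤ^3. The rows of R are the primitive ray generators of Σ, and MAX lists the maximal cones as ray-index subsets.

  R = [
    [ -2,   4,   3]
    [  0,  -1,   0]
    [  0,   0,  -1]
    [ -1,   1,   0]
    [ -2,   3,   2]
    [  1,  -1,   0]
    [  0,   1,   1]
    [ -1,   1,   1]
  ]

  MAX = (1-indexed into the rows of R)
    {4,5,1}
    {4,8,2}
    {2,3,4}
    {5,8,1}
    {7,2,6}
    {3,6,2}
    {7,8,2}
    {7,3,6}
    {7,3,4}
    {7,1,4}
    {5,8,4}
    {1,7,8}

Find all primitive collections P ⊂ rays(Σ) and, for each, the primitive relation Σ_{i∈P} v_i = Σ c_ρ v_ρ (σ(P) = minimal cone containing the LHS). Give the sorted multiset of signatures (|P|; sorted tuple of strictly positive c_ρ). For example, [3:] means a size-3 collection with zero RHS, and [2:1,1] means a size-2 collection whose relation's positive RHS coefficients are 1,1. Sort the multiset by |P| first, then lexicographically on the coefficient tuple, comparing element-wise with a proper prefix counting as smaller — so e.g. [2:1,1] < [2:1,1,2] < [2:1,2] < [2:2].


Δ(Σ) — 8 vertices, 14 min non-faces:

  {4,6}:  v_{4} + v_{6} = 0 ; sig = [2:]
  {3,8}:  v_{3} + v_{8} = v_{4} ; sig = [2:1]
  {5,7}:  v_{5} + v_{7} = v_{1} ; sig = [2:1]
  {5,6}:  v_{5} + v_{6} = v_{7} + v_{8} ; sig = [2:1,1]
  {6,8}:  v_{6} + v_{8} = v_{2} + v_{7} ; sig = [2:1,1]
  {1,2}:  v_{1} + v_{2} = v_{7} + 2·v_{8} ; sig = [2:1,2]
  {1,6}:  v_{1} + v_{6} = 2·v_{7} + v_{8} ; sig = [2:1,2]
  {3,5}:  v_{3} + v_{5} = 2·v_{4} + v_{7} ; sig = [2:1,2]
  {2,5}:  v_{2} + v_{5} = 2·v_{8} ; sig = [2:2]
  {1,3}:  v_{1} + v_{3} = 2·v_{4} + 2·v_{7} ; sig = [2:2,2]
  {2,3,7}:  v_{2} + v_{3} + v_{7} = 0 ; sig = [3:]
  {2,4,7}:  v_{2} + v_{4} + v_{7} = v_{8} ; sig = [3:1]
  {4,7,8}:  v_{4} + v_{7} + v_{8} = v_{5} ; sig = [3:1]
  {1,4,8}:  v_{1} + v_{4} + v_{8} = 2·v_{5} ; sig = [3:2]

so the primitive-relation signature multiset is
{ [2:],  [2:1] ×2,  [2:1,1] ×2,  [2:1,2] ×3,  [2:2],  [2:2,2],  [3:],  [3:1] ×2,  [3:2] }


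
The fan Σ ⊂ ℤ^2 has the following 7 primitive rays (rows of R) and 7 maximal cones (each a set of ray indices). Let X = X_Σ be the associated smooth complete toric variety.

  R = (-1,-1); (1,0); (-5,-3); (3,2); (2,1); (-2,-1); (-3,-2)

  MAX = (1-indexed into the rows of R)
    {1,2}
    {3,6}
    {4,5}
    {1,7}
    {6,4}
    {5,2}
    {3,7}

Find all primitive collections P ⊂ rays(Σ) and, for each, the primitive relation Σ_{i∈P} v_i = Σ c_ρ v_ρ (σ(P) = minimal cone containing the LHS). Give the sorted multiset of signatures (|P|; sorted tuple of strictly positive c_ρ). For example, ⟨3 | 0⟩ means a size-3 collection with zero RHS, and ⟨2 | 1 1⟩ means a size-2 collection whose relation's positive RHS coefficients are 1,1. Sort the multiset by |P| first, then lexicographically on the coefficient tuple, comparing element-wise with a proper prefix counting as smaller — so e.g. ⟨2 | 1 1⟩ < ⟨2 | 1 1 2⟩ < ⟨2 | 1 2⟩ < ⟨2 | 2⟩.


Primitive collections (14):

  • {4,7}:  v_{4} + v_{7} = 0  ⟹  sig = ⟨2 | 0⟩
  • {5,6}:  v_{5} + v_{6} = 0  ⟹  sig = ⟨2 | 0⟩
  • {1,4}:  v_{1} + v_{4} = v_{5}  ⟹  sig = ⟨2 | 1⟩
  • {1,5}:  v_{1} + v_{5} = v_{2}  ⟹  sig = ⟨2 | 1⟩
  • {1,6}:  v_{1} + v_{6} = v_{7}  ⟹  sig = ⟨2 | 1⟩
  • {2,6}:  v_{2} + v_{6} = v_{1}  ⟹  sig = ⟨2 | 1⟩
  • {3,4}:  v_{3} + v_{4} = v_{6}  ⟹  sig = ⟨2 | 1⟩
  • {3,5}:  v_{3} + v_{5} = v_{7}  ⟹  sig = ⟨2 | 1⟩
  • {5,7}:  v_{5} + v_{7} = v_{1}  ⟹  sig = ⟨2 | 1⟩
  • {6,7}:  v_{6} + v_{7} = v_{3}  ⟹  sig = ⟨2 | 1⟩
  • {2,3}:  v_{2} + v_{3} = v_{1} + v_{7}  ⟹  sig = ⟨2 | 1 1⟩
  • {1,3}:  v_{1} + v_{3} = 2·v_{7}  ⟹  sig = ⟨2 | 2⟩
  • {2,4}:  v_{2} + v_{4} = 2·v_{5}  ⟹  sig = ⟨2 | 2⟩
  • {2,7}:  v_{2} + v_{7} = 2·v_{1}  ⟹  sig = ⟨2 | 2⟩

Signatures (|P|; sorted positive RHS coefficients), sorted:
[⟨2 | 0⟩, ⟨2 | 0⟩, ⟨2 | 1⟩, ⟨2 | 1⟩, ⟨2 | 1⟩, ⟨2 | 1⟩, ⟨2 | 1⟩, ⟨2 | 1⟩, ⟨2 | 1⟩, ⟨2 | 1⟩, ⟨2 | 1 1⟩, ⟨2 | 2⟩, ⟨2 | 2⟩, ⟨2 | 2⟩]


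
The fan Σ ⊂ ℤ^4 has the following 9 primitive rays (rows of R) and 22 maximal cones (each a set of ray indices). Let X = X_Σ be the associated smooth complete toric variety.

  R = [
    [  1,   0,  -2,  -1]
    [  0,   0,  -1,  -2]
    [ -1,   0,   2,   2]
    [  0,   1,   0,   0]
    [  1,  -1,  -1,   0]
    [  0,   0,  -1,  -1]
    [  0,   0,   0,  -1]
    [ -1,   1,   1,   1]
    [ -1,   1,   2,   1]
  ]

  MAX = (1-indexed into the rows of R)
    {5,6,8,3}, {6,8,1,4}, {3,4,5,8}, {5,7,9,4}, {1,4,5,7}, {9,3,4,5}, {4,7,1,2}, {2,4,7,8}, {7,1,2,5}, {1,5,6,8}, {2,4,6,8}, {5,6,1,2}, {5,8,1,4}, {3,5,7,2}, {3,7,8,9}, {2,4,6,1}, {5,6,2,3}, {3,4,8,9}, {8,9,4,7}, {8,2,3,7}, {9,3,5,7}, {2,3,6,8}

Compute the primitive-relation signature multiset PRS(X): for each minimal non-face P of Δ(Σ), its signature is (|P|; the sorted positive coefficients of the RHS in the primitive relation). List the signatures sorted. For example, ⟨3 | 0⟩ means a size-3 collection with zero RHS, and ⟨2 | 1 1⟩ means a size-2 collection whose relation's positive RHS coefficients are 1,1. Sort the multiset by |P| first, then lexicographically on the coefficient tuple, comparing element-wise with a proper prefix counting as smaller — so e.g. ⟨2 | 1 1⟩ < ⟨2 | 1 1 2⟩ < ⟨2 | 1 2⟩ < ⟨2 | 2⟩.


|primitive collections| = 15. Relations:

  {1,9}:  v_{1} + v_{9} = v_{4}  →  sig = ⟨2 | 1⟩
  {6,7}:  v_{6} + v_{7} = v_{2}  →  sig = ⟨2 | 1⟩
  {1,3}:  v_{1} + v_{3} = v_{5} + v_{8}  →  sig = ⟨2 | 1 1⟩
  {6,9}:  v_{6} + v_{9} = v_{7} + v_{8}  →  sig = ⟨2 | 1 1⟩
  {2,9}:  v_{2} + v_{9} = 2·v_{7} + v_{8}  →  sig = ⟨2 | 1 2⟩
  {5,7,8}:  v_{5} + v_{7} + v_{8} = 0  →  sig = ⟨3 | 0⟩
  {2,5,8}:  v_{2} + v_{5} + v_{8} = v_{6}  →  sig = ⟨3 | 1⟩
  {3,4,6}:  v_{3} + v_{4} + v_{6} = v_{8}  →  sig = ⟨3 | 1⟩
  {3,4,7}:  v_{3} + v_{4} + v_{7} = v_{9}  →  sig = ⟨3 | 1⟩
  {4,5,6}:  v_{4} + v_{5} + v_{6} = v_{1}  →  sig = ⟨3 | 1⟩
  {1,7,8}:  v_{1} + v_{7} + v_{8} = v_{4} + v_{6}  →  sig = ⟨3 | 1 1⟩
  {2,3,4}:  v_{2} + v_{3} + v_{4} = v_{7} + v_{8}  →  sig = ⟨3 | 1 1⟩
  {2,4,5}:  v_{2} + v_{4} + v_{5} = v_{1} + v_{7}  →  sig = ⟨3 | 1 1⟩
  {5,8,9}:  v_{5} + v_{8} + v_{9} = v_{3} + v_{4}  →  sig = ⟨3 | 1 1⟩
  {1,2,8}:  v_{1} + v_{2} + v_{8} = v_{4} + 2·v_{6}  →  sig = ⟨3 | 1 2⟩

Hence PRS(X_Σ) =
{ ⟨2 | 1⟩ ×2,  ⟨2 | 1 1⟩ ×2,  ⟨2 | 1 2⟩,  ⟨3 | 0⟩,  ⟨3 | 1⟩ ×4,  ⟨3 | 1 1⟩ ×4,  ⟨3 | 1 2⟩ }
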